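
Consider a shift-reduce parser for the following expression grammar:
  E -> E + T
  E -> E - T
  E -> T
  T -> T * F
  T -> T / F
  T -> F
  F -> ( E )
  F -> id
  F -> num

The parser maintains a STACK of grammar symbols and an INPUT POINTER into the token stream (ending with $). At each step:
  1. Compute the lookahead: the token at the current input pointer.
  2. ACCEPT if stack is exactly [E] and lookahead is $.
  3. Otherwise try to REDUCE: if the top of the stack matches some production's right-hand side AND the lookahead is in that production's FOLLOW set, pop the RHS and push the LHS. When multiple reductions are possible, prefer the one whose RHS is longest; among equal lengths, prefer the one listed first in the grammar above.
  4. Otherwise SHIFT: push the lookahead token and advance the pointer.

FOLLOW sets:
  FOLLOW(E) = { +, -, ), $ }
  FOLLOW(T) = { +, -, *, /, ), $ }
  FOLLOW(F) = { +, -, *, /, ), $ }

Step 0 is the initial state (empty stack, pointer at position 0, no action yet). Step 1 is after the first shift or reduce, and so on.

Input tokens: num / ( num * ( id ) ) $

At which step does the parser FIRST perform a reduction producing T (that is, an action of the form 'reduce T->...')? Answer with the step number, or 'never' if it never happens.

Answer: 3

Derivation:
Step 1: shift num. Stack=[num] ptr=1 lookahead=/ remaining=[/ ( num * ( id ) ) $]
Step 2: reduce F->num. Stack=[F] ptr=1 lookahead=/ remaining=[/ ( num * ( id ) ) $]
Step 3: reduce T->F. Stack=[T] ptr=1 lookahead=/ remaining=[/ ( num * ( id ) ) $]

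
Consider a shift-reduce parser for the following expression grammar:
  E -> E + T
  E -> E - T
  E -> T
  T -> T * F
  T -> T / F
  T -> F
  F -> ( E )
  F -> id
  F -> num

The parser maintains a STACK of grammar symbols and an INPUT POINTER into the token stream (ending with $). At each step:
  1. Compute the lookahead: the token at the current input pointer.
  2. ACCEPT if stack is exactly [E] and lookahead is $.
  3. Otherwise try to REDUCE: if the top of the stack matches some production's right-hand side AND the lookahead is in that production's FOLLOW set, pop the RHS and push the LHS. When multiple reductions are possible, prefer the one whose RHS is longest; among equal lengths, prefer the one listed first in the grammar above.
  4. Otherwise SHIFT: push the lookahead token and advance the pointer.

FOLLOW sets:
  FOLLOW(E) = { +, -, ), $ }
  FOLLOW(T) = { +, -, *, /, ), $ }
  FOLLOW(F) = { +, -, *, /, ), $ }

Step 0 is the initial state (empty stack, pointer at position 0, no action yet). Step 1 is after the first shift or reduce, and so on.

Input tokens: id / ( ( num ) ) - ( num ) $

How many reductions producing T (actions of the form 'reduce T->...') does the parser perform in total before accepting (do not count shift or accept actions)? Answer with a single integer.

Answer: 6

Derivation:
Step 1: shift id. Stack=[id] ptr=1 lookahead=/ remaining=[/ ( ( num ) ) - ( num ) $]
Step 2: reduce F->id. Stack=[F] ptr=1 lookahead=/ remaining=[/ ( ( num ) ) - ( num ) $]
Step 3: reduce T->F. Stack=[T] ptr=1 lookahead=/ remaining=[/ ( ( num ) ) - ( num ) $]
Step 4: shift /. Stack=[T /] ptr=2 lookahead=( remaining=[( ( num ) ) - ( num ) $]
Step 5: shift (. Stack=[T / (] ptr=3 lookahead=( remaining=[( num ) ) - ( num ) $]
Step 6: shift (. Stack=[T / ( (] ptr=4 lookahead=num remaining=[num ) ) - ( num ) $]
Step 7: shift num. Stack=[T / ( ( num] ptr=5 lookahead=) remaining=[) ) - ( num ) $]
Step 8: reduce F->num. Stack=[T / ( ( F] ptr=5 lookahead=) remaining=[) ) - ( num ) $]
Step 9: reduce T->F. Stack=[T / ( ( T] ptr=5 lookahead=) remaining=[) ) - ( num ) $]
Step 10: reduce E->T. Stack=[T / ( ( E] ptr=5 lookahead=) remaining=[) ) - ( num ) $]
Step 11: shift ). Stack=[T / ( ( E )] ptr=6 lookahead=) remaining=[) - ( num ) $]
Step 12: reduce F->( E ). Stack=[T / ( F] ptr=6 lookahead=) remaining=[) - ( num ) $]
Step 13: reduce T->F. Stack=[T / ( T] ptr=6 lookahead=) remaining=[) - ( num ) $]
Step 14: reduce E->T. Stack=[T / ( E] ptr=6 lookahead=) remaining=[) - ( num ) $]
Step 15: shift ). Stack=[T / ( E )] ptr=7 lookahead=- remaining=[- ( num ) $]
Step 16: reduce F->( E ). Stack=[T / F] ptr=7 lookahead=- remaining=[- ( num ) $]
Step 17: reduce T->T / F. Stack=[T] ptr=7 lookahead=- remaining=[- ( num ) $]
Step 18: reduce E->T. Stack=[E] ptr=7 lookahead=- remaining=[- ( num ) $]
Step 19: shift -. Stack=[E -] ptr=8 lookahead=( remaining=[( num ) $]
Step 20: shift (. Stack=[E - (] ptr=9 lookahead=num remaining=[num ) $]
Step 21: shift num. Stack=[E - ( num] ptr=10 lookahead=) remaining=[) $]
Step 22: reduce F->num. Stack=[E - ( F] ptr=10 lookahead=) remaining=[) $]
Step 23: reduce T->F. Stack=[E - ( T] ptr=10 lookahead=) remaining=[) $]
Step 24: reduce E->T. Stack=[E - ( E] ptr=10 lookahead=) remaining=[) $]
Step 25: shift ). Stack=[E - ( E )] ptr=11 lookahead=$ remaining=[$]
Step 26: reduce F->( E ). Stack=[E - F] ptr=11 lookahead=$ remaining=[$]
Step 27: reduce T->F. Stack=[E - T] ptr=11 lookahead=$ remaining=[$]
Step 28: reduce E->E - T. Stack=[E] ptr=11 lookahead=$ remaining=[$]
Step 29: accept. Stack=[E] ptr=11 lookahead=$ remaining=[$]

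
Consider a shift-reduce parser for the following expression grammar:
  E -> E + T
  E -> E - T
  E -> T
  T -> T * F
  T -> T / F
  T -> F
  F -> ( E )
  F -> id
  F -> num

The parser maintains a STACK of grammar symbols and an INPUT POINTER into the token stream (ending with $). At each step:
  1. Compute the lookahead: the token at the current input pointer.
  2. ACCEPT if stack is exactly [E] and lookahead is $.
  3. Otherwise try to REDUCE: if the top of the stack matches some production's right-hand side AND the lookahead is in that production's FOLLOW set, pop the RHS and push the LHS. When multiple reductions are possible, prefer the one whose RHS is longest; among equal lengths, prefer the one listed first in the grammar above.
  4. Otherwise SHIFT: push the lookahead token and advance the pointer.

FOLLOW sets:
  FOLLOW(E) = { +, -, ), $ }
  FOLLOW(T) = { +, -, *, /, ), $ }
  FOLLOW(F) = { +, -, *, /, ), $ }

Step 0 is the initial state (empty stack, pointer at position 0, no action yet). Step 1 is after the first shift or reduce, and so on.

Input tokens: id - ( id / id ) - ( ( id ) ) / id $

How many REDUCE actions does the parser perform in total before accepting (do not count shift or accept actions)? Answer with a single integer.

Step 1: shift id. Stack=[id] ptr=1 lookahead=- remaining=[- ( id / id ) - ( ( id ) ) / id $]
Step 2: reduce F->id. Stack=[F] ptr=1 lookahead=- remaining=[- ( id / id ) - ( ( id ) ) / id $]
Step 3: reduce T->F. Stack=[T] ptr=1 lookahead=- remaining=[- ( id / id ) - ( ( id ) ) / id $]
Step 4: reduce E->T. Stack=[E] ptr=1 lookahead=- remaining=[- ( id / id ) - ( ( id ) ) / id $]
Step 5: shift -. Stack=[E -] ptr=2 lookahead=( remaining=[( id / id ) - ( ( id ) ) / id $]
Step 6: shift (. Stack=[E - (] ptr=3 lookahead=id remaining=[id / id ) - ( ( id ) ) / id $]
Step 7: shift id. Stack=[E - ( id] ptr=4 lookahead=/ remaining=[/ id ) - ( ( id ) ) / id $]
Step 8: reduce F->id. Stack=[E - ( F] ptr=4 lookahead=/ remaining=[/ id ) - ( ( id ) ) / id $]
Step 9: reduce T->F. Stack=[E - ( T] ptr=4 lookahead=/ remaining=[/ id ) - ( ( id ) ) / id $]
Step 10: shift /. Stack=[E - ( T /] ptr=5 lookahead=id remaining=[id ) - ( ( id ) ) / id $]
Step 11: shift id. Stack=[E - ( T / id] ptr=6 lookahead=) remaining=[) - ( ( id ) ) / id $]
Step 12: reduce F->id. Stack=[E - ( T / F] ptr=6 lookahead=) remaining=[) - ( ( id ) ) / id $]
Step 13: reduce T->T / F. Stack=[E - ( T] ptr=6 lookahead=) remaining=[) - ( ( id ) ) / id $]
Step 14: reduce E->T. Stack=[E - ( E] ptr=6 lookahead=) remaining=[) - ( ( id ) ) / id $]
Step 15: shift ). Stack=[E - ( E )] ptr=7 lookahead=- remaining=[- ( ( id ) ) / id $]
Step 16: reduce F->( E ). Stack=[E - F] ptr=7 lookahead=- remaining=[- ( ( id ) ) / id $]
Step 17: reduce T->F. Stack=[E - T] ptr=7 lookahead=- remaining=[- ( ( id ) ) / id $]
Step 18: reduce E->E - T. Stack=[E] ptr=7 lookahead=- remaining=[- ( ( id ) ) / id $]
Step 19: shift -. Stack=[E -] ptr=8 lookahead=( remaining=[( ( id ) ) / id $]
Step 20: shift (. Stack=[E - (] ptr=9 lookahead=( remaining=[( id ) ) / id $]
Step 21: shift (. Stack=[E - ( (] ptr=10 lookahead=id remaining=[id ) ) / id $]
Step 22: shift id. Stack=[E - ( ( id] ptr=11 lookahead=) remaining=[) ) / id $]
Step 23: reduce F->id. Stack=[E - ( ( F] ptr=11 lookahead=) remaining=[) ) / id $]
Step 24: reduce T->F. Stack=[E - ( ( T] ptr=11 lookahead=) remaining=[) ) / id $]
Step 25: reduce E->T. Stack=[E - ( ( E] ptr=11 lookahead=) remaining=[) ) / id $]
Step 26: shift ). Stack=[E - ( ( E )] ptr=12 lookahead=) remaining=[) / id $]
Step 27: reduce F->( E ). Stack=[E - ( F] ptr=12 lookahead=) remaining=[) / id $]
Step 28: reduce T->F. Stack=[E - ( T] ptr=12 lookahead=) remaining=[) / id $]
Step 29: reduce E->T. Stack=[E - ( E] ptr=12 lookahead=) remaining=[) / id $]
Step 30: shift ). Stack=[E - ( E )] ptr=13 lookahead=/ remaining=[/ id $]
Step 31: reduce F->( E ). Stack=[E - F] ptr=13 lookahead=/ remaining=[/ id $]
Step 32: reduce T->F. Stack=[E - T] ptr=13 lookahead=/ remaining=[/ id $]
Step 33: shift /. Stack=[E - T /] ptr=14 lookahead=id remaining=[id $]
Step 34: shift id. Stack=[E - T / id] ptr=15 lookahead=$ remaining=[$]
Step 35: reduce F->id. Stack=[E - T / F] ptr=15 lookahead=$ remaining=[$]
Step 36: reduce T->T / F. Stack=[E - T] ptr=15 lookahead=$ remaining=[$]
Step 37: reduce E->E - T. Stack=[E] ptr=15 lookahead=$ remaining=[$]
Step 38: accept. Stack=[E] ptr=15 lookahead=$ remaining=[$]

Answer: 22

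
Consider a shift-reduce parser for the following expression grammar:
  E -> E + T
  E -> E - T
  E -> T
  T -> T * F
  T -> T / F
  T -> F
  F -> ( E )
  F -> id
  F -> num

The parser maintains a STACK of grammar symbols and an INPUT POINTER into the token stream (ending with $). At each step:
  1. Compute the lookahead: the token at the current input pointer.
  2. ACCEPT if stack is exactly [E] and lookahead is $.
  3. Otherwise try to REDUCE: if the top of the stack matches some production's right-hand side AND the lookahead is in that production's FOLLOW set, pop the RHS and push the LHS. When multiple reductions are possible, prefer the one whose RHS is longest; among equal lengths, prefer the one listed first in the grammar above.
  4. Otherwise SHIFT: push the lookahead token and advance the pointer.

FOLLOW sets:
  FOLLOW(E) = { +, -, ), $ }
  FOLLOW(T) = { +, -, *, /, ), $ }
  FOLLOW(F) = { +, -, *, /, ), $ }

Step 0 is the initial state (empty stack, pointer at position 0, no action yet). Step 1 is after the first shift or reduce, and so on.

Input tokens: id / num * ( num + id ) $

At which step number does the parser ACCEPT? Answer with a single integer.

Answer: 23

Derivation:
Step 1: shift id. Stack=[id] ptr=1 lookahead=/ remaining=[/ num * ( num + id ) $]
Step 2: reduce F->id. Stack=[F] ptr=1 lookahead=/ remaining=[/ num * ( num + id ) $]
Step 3: reduce T->F. Stack=[T] ptr=1 lookahead=/ remaining=[/ num * ( num + id ) $]
Step 4: shift /. Stack=[T /] ptr=2 lookahead=num remaining=[num * ( num + id ) $]
Step 5: shift num. Stack=[T / num] ptr=3 lookahead=* remaining=[* ( num + id ) $]
Step 6: reduce F->num. Stack=[T / F] ptr=3 lookahead=* remaining=[* ( num + id ) $]
Step 7: reduce T->T / F. Stack=[T] ptr=3 lookahead=* remaining=[* ( num + id ) $]
Step 8: shift *. Stack=[T *] ptr=4 lookahead=( remaining=[( num + id ) $]
Step 9: shift (. Stack=[T * (] ptr=5 lookahead=num remaining=[num + id ) $]
Step 10: shift num. Stack=[T * ( num] ptr=6 lookahead=+ remaining=[+ id ) $]
Step 11: reduce F->num. Stack=[T * ( F] ptr=6 lookahead=+ remaining=[+ id ) $]
Step 12: reduce T->F. Stack=[T * ( T] ptr=6 lookahead=+ remaining=[+ id ) $]
Step 13: reduce E->T. Stack=[T * ( E] ptr=6 lookahead=+ remaining=[+ id ) $]
Step 14: shift +. Stack=[T * ( E +] ptr=7 lookahead=id remaining=[id ) $]
Step 15: shift id. Stack=[T * ( E + id] ptr=8 lookahead=) remaining=[) $]
Step 16: reduce F->id. Stack=[T * ( E + F] ptr=8 lookahead=) remaining=[) $]
Step 17: reduce T->F. Stack=[T * ( E + T] ptr=8 lookahead=) remaining=[) $]
Step 18: reduce E->E + T. Stack=[T * ( E] ptr=8 lookahead=) remaining=[) $]
Step 19: shift ). Stack=[T * ( E )] ptr=9 lookahead=$ remaining=[$]
Step 20: reduce F->( E ). Stack=[T * F] ptr=9 lookahead=$ remaining=[$]
Step 21: reduce T->T * F. Stack=[T] ptr=9 lookahead=$ remaining=[$]
Step 22: reduce E->T. Stack=[E] ptr=9 lookahead=$ remaining=[$]
Step 23: accept. Stack=[E] ptr=9 lookahead=$ remaining=[$]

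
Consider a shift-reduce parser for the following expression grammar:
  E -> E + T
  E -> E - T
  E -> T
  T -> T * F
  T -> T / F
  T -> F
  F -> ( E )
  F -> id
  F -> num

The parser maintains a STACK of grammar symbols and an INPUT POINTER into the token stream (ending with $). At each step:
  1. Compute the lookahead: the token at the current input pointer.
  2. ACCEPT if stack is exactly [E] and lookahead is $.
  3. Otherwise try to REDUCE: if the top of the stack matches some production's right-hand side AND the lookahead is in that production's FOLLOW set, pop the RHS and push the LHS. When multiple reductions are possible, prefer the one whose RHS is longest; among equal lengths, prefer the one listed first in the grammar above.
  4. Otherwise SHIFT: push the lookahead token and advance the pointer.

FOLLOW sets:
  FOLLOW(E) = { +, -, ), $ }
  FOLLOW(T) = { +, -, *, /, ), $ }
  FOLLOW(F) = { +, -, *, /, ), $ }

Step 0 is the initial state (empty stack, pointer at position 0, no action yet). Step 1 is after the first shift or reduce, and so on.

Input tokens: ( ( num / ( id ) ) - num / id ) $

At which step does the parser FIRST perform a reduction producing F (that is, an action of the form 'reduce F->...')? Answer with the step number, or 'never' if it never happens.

Answer: 4

Derivation:
Step 1: shift (. Stack=[(] ptr=1 lookahead=( remaining=[( num / ( id ) ) - num / id ) $]
Step 2: shift (. Stack=[( (] ptr=2 lookahead=num remaining=[num / ( id ) ) - num / id ) $]
Step 3: shift num. Stack=[( ( num] ptr=3 lookahead=/ remaining=[/ ( id ) ) - num / id ) $]
Step 4: reduce F->num. Stack=[( ( F] ptr=3 lookahead=/ remaining=[/ ( id ) ) - num / id ) $]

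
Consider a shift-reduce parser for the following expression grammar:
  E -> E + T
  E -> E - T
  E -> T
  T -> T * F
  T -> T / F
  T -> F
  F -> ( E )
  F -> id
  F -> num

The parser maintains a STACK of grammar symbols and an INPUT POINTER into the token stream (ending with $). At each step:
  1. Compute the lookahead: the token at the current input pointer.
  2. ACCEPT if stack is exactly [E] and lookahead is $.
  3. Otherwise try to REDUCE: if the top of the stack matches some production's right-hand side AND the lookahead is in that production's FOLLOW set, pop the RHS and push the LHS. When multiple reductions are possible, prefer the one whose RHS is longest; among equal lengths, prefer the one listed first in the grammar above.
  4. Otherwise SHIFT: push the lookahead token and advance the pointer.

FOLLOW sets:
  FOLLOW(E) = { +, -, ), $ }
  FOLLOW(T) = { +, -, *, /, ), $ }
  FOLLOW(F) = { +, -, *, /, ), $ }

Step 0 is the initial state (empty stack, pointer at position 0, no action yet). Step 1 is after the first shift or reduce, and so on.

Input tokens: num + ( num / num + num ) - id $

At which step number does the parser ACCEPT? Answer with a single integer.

Step 1: shift num. Stack=[num] ptr=1 lookahead=+ remaining=[+ ( num / num + num ) - id $]
Step 2: reduce F->num. Stack=[F] ptr=1 lookahead=+ remaining=[+ ( num / num + num ) - id $]
Step 3: reduce T->F. Stack=[T] ptr=1 lookahead=+ remaining=[+ ( num / num + num ) - id $]
Step 4: reduce E->T. Stack=[E] ptr=1 lookahead=+ remaining=[+ ( num / num + num ) - id $]
Step 5: shift +. Stack=[E +] ptr=2 lookahead=( remaining=[( num / num + num ) - id $]
Step 6: shift (. Stack=[E + (] ptr=3 lookahead=num remaining=[num / num + num ) - id $]
Step 7: shift num. Stack=[E + ( num] ptr=4 lookahead=/ remaining=[/ num + num ) - id $]
Step 8: reduce F->num. Stack=[E + ( F] ptr=4 lookahead=/ remaining=[/ num + num ) - id $]
Step 9: reduce T->F. Stack=[E + ( T] ptr=4 lookahead=/ remaining=[/ num + num ) - id $]
Step 10: shift /. Stack=[E + ( T /] ptr=5 lookahead=num remaining=[num + num ) - id $]
Step 11: shift num. Stack=[E + ( T / num] ptr=6 lookahead=+ remaining=[+ num ) - id $]
Step 12: reduce F->num. Stack=[E + ( T / F] ptr=6 lookahead=+ remaining=[+ num ) - id $]
Step 13: reduce T->T / F. Stack=[E + ( T] ptr=6 lookahead=+ remaining=[+ num ) - id $]
Step 14: reduce E->T. Stack=[E + ( E] ptr=6 lookahead=+ remaining=[+ num ) - id $]
Step 15: shift +. Stack=[E + ( E +] ptr=7 lookahead=num remaining=[num ) - id $]
Step 16: shift num. Stack=[E + ( E + num] ptr=8 lookahead=) remaining=[) - id $]
Step 17: reduce F->num. Stack=[E + ( E + F] ptr=8 lookahead=) remaining=[) - id $]
Step 18: reduce T->F. Stack=[E + ( E + T] ptr=8 lookahead=) remaining=[) - id $]
Step 19: reduce E->E + T. Stack=[E + ( E] ptr=8 lookahead=) remaining=[) - id $]
Step 20: shift ). Stack=[E + ( E )] ptr=9 lookahead=- remaining=[- id $]
Step 21: reduce F->( E ). Stack=[E + F] ptr=9 lookahead=- remaining=[- id $]
Step 22: reduce T->F. Stack=[E + T] ptr=9 lookahead=- remaining=[- id $]
Step 23: reduce E->E + T. Stack=[E] ptr=9 lookahead=- remaining=[- id $]
Step 24: shift -. Stack=[E -] ptr=10 lookahead=id remaining=[id $]
Step 25: shift id. Stack=[E - id] ptr=11 lookahead=$ remaining=[$]
Step 26: reduce F->id. Stack=[E - F] ptr=11 lookahead=$ remaining=[$]
Step 27: reduce T->F. Stack=[E - T] ptr=11 lookahead=$ remaining=[$]
Step 28: reduce E->E - T. Stack=[E] ptr=11 lookahead=$ remaining=[$]
Step 29: accept. Stack=[E] ptr=11 lookahead=$ remaining=[$]

Answer: 29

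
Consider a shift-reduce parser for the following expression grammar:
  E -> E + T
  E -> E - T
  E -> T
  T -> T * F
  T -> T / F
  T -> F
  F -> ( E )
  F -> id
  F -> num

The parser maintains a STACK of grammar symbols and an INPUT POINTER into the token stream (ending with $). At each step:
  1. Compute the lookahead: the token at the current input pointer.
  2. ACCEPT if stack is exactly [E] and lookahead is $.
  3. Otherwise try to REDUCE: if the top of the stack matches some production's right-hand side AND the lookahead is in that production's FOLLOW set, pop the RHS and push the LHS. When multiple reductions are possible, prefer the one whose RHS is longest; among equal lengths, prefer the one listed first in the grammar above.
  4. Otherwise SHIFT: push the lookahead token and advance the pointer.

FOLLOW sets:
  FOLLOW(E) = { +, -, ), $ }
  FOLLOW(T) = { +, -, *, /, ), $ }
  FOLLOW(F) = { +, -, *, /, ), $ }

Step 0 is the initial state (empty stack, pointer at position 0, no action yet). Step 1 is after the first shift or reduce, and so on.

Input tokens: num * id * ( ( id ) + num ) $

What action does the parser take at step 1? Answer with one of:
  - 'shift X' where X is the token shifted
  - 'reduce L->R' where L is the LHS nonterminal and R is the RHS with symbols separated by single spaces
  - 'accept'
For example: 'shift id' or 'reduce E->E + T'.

Answer: shift num

Derivation:
Step 1: shift num. Stack=[num] ptr=1 lookahead=* remaining=[* id * ( ( id ) + num ) $]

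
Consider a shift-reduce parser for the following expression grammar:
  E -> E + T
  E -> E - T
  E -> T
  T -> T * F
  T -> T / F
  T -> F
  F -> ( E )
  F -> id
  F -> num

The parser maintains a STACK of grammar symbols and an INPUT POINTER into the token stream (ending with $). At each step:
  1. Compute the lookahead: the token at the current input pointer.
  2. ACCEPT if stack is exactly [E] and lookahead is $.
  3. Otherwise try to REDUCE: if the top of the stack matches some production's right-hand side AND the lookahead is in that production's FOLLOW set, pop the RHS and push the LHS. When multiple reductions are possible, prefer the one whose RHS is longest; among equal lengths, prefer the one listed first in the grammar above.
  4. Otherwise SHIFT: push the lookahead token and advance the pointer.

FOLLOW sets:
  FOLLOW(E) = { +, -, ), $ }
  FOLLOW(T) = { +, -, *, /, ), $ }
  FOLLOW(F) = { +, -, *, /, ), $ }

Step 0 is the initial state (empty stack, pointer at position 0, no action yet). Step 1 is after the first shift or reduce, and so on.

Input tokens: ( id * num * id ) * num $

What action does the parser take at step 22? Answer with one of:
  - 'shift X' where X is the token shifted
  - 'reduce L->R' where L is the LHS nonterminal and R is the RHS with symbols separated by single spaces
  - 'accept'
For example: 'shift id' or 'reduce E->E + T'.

Answer: accept

Derivation:
Step 1: shift (. Stack=[(] ptr=1 lookahead=id remaining=[id * num * id ) * num $]
Step 2: shift id. Stack=[( id] ptr=2 lookahead=* remaining=[* num * id ) * num $]
Step 3: reduce F->id. Stack=[( F] ptr=2 lookahead=* remaining=[* num * id ) * num $]
Step 4: reduce T->F. Stack=[( T] ptr=2 lookahead=* remaining=[* num * id ) * num $]
Step 5: shift *. Stack=[( T *] ptr=3 lookahead=num remaining=[num * id ) * num $]
Step 6: shift num. Stack=[( T * num] ptr=4 lookahead=* remaining=[* id ) * num $]
Step 7: reduce F->num. Stack=[( T * F] ptr=4 lookahead=* remaining=[* id ) * num $]
Step 8: reduce T->T * F. Stack=[( T] ptr=4 lookahead=* remaining=[* id ) * num $]
Step 9: shift *. Stack=[( T *] ptr=5 lookahead=id remaining=[id ) * num $]
Step 10: shift id. Stack=[( T * id] ptr=6 lookahead=) remaining=[) * num $]
Step 11: reduce F->id. Stack=[( T * F] ptr=6 lookahead=) remaining=[) * num $]
Step 12: reduce T->T * F. Stack=[( T] ptr=6 lookahead=) remaining=[) * num $]
Step 13: reduce E->T. Stack=[( E] ptr=6 lookahead=) remaining=[) * num $]
Step 14: shift ). Stack=[( E )] ptr=7 lookahead=* remaining=[* num $]
Step 15: reduce F->( E ). Stack=[F] ptr=7 lookahead=* remaining=[* num $]
Step 16: reduce T->F. Stack=[T] ptr=7 lookahead=* remaining=[* num $]
Step 17: shift *. Stack=[T *] ptr=8 lookahead=num remaining=[num $]
Step 18: shift num. Stack=[T * num] ptr=9 lookahead=$ remaining=[$]
Step 19: reduce F->num. Stack=[T * F] ptr=9 lookahead=$ remaining=[$]
Step 20: reduce T->T * F. Stack=[T] ptr=9 lookahead=$ remaining=[$]
Step 21: reduce E->T. Stack=[E] ptr=9 lookahead=$ remaining=[$]
Step 22: accept. Stack=[E] ptr=9 lookahead=$ remaining=[$]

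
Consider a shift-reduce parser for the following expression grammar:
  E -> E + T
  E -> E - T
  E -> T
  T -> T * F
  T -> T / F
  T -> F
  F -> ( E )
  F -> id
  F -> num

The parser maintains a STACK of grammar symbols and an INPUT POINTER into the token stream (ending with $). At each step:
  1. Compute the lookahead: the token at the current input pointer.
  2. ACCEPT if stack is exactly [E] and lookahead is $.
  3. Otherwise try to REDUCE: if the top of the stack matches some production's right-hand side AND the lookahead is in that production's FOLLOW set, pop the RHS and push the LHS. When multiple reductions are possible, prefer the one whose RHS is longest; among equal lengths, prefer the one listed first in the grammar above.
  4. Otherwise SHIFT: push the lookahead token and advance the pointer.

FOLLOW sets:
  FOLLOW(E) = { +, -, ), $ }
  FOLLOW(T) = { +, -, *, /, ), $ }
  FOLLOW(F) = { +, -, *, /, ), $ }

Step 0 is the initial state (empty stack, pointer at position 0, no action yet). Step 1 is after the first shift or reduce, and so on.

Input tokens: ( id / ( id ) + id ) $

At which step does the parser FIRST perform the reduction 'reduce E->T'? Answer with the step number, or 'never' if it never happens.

Step 1: shift (. Stack=[(] ptr=1 lookahead=id remaining=[id / ( id ) + id ) $]
Step 2: shift id. Stack=[( id] ptr=2 lookahead=/ remaining=[/ ( id ) + id ) $]
Step 3: reduce F->id. Stack=[( F] ptr=2 lookahead=/ remaining=[/ ( id ) + id ) $]
Step 4: reduce T->F. Stack=[( T] ptr=2 lookahead=/ remaining=[/ ( id ) + id ) $]
Step 5: shift /. Stack=[( T /] ptr=3 lookahead=( remaining=[( id ) + id ) $]
Step 6: shift (. Stack=[( T / (] ptr=4 lookahead=id remaining=[id ) + id ) $]
Step 7: shift id. Stack=[( T / ( id] ptr=5 lookahead=) remaining=[) + id ) $]
Step 8: reduce F->id. Stack=[( T / ( F] ptr=5 lookahead=) remaining=[) + id ) $]
Step 9: reduce T->F. Stack=[( T / ( T] ptr=5 lookahead=) remaining=[) + id ) $]
Step 10: reduce E->T. Stack=[( T / ( E] ptr=5 lookahead=) remaining=[) + id ) $]

Answer: 10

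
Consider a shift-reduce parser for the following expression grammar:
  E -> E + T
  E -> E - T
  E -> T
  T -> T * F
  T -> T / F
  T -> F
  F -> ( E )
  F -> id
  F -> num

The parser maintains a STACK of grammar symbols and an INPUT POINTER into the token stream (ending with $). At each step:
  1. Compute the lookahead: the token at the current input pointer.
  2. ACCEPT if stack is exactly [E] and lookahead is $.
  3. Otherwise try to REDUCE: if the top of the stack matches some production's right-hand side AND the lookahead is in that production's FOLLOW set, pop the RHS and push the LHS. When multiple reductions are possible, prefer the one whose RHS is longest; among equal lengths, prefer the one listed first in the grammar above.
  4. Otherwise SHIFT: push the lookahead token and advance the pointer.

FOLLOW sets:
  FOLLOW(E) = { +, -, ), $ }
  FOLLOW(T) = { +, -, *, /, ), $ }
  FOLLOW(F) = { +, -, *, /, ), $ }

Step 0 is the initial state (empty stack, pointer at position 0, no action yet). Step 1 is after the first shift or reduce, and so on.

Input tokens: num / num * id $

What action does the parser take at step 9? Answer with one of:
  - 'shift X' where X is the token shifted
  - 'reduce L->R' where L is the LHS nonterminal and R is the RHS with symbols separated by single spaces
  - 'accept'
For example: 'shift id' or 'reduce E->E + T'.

Answer: shift id

Derivation:
Step 1: shift num. Stack=[num] ptr=1 lookahead=/ remaining=[/ num * id $]
Step 2: reduce F->num. Stack=[F] ptr=1 lookahead=/ remaining=[/ num * id $]
Step 3: reduce T->F. Stack=[T] ptr=1 lookahead=/ remaining=[/ num * id $]
Step 4: shift /. Stack=[T /] ptr=2 lookahead=num remaining=[num * id $]
Step 5: shift num. Stack=[T / num] ptr=3 lookahead=* remaining=[* id $]
Step 6: reduce F->num. Stack=[T / F] ptr=3 lookahead=* remaining=[* id $]
Step 7: reduce T->T / F. Stack=[T] ptr=3 lookahead=* remaining=[* id $]
Step 8: shift *. Stack=[T *] ptr=4 lookahead=id remaining=[id $]
Step 9: shift id. Stack=[T * id] ptr=5 lookahead=$ remaining=[$]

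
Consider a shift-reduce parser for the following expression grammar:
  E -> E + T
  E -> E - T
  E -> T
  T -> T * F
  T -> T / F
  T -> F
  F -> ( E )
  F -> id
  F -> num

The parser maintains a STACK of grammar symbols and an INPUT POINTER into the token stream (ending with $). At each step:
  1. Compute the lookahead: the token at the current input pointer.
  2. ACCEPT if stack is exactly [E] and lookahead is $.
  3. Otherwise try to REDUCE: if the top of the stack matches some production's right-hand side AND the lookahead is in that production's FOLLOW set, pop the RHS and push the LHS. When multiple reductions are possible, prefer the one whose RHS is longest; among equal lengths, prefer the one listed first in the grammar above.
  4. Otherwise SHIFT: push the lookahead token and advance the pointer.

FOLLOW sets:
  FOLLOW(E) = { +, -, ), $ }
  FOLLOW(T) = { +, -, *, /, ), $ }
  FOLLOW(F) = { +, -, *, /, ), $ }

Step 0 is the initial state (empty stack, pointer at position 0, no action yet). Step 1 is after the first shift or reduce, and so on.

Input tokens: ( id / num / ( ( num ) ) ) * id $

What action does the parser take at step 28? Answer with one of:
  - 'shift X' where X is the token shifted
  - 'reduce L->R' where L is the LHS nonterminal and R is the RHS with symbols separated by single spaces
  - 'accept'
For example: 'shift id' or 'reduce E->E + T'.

Step 1: shift (. Stack=[(] ptr=1 lookahead=id remaining=[id / num / ( ( num ) ) ) * id $]
Step 2: shift id. Stack=[( id] ptr=2 lookahead=/ remaining=[/ num / ( ( num ) ) ) * id $]
Step 3: reduce F->id. Stack=[( F] ptr=2 lookahead=/ remaining=[/ num / ( ( num ) ) ) * id $]
Step 4: reduce T->F. Stack=[( T] ptr=2 lookahead=/ remaining=[/ num / ( ( num ) ) ) * id $]
Step 5: shift /. Stack=[( T /] ptr=3 lookahead=num remaining=[num / ( ( num ) ) ) * id $]
Step 6: shift num. Stack=[( T / num] ptr=4 lookahead=/ remaining=[/ ( ( num ) ) ) * id $]
Step 7: reduce F->num. Stack=[( T / F] ptr=4 lookahead=/ remaining=[/ ( ( num ) ) ) * id $]
Step 8: reduce T->T / F. Stack=[( T] ptr=4 lookahead=/ remaining=[/ ( ( num ) ) ) * id $]
Step 9: shift /. Stack=[( T /] ptr=5 lookahead=( remaining=[( ( num ) ) ) * id $]
Step 10: shift (. Stack=[( T / (] ptr=6 lookahead=( remaining=[( num ) ) ) * id $]
Step 11: shift (. Stack=[( T / ( (] ptr=7 lookahead=num remaining=[num ) ) ) * id $]
Step 12: shift num. Stack=[( T / ( ( num] ptr=8 lookahead=) remaining=[) ) ) * id $]
Step 13: reduce F->num. Stack=[( T / ( ( F] ptr=8 lookahead=) remaining=[) ) ) * id $]
Step 14: reduce T->F. Stack=[( T / ( ( T] ptr=8 lookahead=) remaining=[) ) ) * id $]
Step 15: reduce E->T. Stack=[( T / ( ( E] ptr=8 lookahead=) remaining=[) ) ) * id $]
Step 16: shift ). Stack=[( T / ( ( E )] ptr=9 lookahead=) remaining=[) ) * id $]
Step 17: reduce F->( E ). Stack=[( T / ( F] ptr=9 lookahead=) remaining=[) ) * id $]
Step 18: reduce T->F. Stack=[( T / ( T] ptr=9 lookahead=) remaining=[) ) * id $]
Step 19: reduce E->T. Stack=[( T / ( E] ptr=9 lookahead=) remaining=[) ) * id $]
Step 20: shift ). Stack=[( T / ( E )] ptr=10 lookahead=) remaining=[) * id $]
Step 21: reduce F->( E ). Stack=[( T / F] ptr=10 lookahead=) remaining=[) * id $]
Step 22: reduce T->T / F. Stack=[( T] ptr=10 lookahead=) remaining=[) * id $]
Step 23: reduce E->T. Stack=[( E] ptr=10 lookahead=) remaining=[) * id $]
Step 24: shift ). Stack=[( E )] ptr=11 lookahead=* remaining=[* id $]
Step 25: reduce F->( E ). Stack=[F] ptr=11 lookahead=* remaining=[* id $]
Step 26: reduce T->F. Stack=[T] ptr=11 lookahead=* remaining=[* id $]
Step 27: shift *. Stack=[T *] ptr=12 lookahead=id remaining=[id $]
Step 28: shift id. Stack=[T * id] ptr=13 lookahead=$ remaining=[$]

Answer: shift id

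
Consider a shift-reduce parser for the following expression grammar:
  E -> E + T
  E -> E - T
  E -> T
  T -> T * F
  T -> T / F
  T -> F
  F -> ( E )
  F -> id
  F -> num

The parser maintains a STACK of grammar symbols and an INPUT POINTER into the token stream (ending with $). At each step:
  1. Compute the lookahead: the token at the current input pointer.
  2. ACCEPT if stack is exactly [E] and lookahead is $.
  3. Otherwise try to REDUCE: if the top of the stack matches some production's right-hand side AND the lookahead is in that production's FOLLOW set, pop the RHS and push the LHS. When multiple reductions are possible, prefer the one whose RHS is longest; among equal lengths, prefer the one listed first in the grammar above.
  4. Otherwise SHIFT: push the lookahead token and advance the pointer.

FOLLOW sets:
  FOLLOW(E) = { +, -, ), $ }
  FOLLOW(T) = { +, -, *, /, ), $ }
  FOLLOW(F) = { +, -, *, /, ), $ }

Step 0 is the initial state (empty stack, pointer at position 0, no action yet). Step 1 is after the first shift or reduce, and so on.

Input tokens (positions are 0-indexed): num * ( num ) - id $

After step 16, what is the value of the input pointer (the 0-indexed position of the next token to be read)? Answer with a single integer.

Step 1: shift num. Stack=[num] ptr=1 lookahead=* remaining=[* ( num ) - id $]
Step 2: reduce F->num. Stack=[F] ptr=1 lookahead=* remaining=[* ( num ) - id $]
Step 3: reduce T->F. Stack=[T] ptr=1 lookahead=* remaining=[* ( num ) - id $]
Step 4: shift *. Stack=[T *] ptr=2 lookahead=( remaining=[( num ) - id $]
Step 5: shift (. Stack=[T * (] ptr=3 lookahead=num remaining=[num ) - id $]
Step 6: shift num. Stack=[T * ( num] ptr=4 lookahead=) remaining=[) - id $]
Step 7: reduce F->num. Stack=[T * ( F] ptr=4 lookahead=) remaining=[) - id $]
Step 8: reduce T->F. Stack=[T * ( T] ptr=4 lookahead=) remaining=[) - id $]
Step 9: reduce E->T. Stack=[T * ( E] ptr=4 lookahead=) remaining=[) - id $]
Step 10: shift ). Stack=[T * ( E )] ptr=5 lookahead=- remaining=[- id $]
Step 11: reduce F->( E ). Stack=[T * F] ptr=5 lookahead=- remaining=[- id $]
Step 12: reduce T->T * F. Stack=[T] ptr=5 lookahead=- remaining=[- id $]
Step 13: reduce E->T. Stack=[E] ptr=5 lookahead=- remaining=[- id $]
Step 14: shift -. Stack=[E -] ptr=6 lookahead=id remaining=[id $]
Step 15: shift id. Stack=[E - id] ptr=7 lookahead=$ remaining=[$]
Step 16: reduce F->id. Stack=[E - F] ptr=7 lookahead=$ remaining=[$]

Answer: 7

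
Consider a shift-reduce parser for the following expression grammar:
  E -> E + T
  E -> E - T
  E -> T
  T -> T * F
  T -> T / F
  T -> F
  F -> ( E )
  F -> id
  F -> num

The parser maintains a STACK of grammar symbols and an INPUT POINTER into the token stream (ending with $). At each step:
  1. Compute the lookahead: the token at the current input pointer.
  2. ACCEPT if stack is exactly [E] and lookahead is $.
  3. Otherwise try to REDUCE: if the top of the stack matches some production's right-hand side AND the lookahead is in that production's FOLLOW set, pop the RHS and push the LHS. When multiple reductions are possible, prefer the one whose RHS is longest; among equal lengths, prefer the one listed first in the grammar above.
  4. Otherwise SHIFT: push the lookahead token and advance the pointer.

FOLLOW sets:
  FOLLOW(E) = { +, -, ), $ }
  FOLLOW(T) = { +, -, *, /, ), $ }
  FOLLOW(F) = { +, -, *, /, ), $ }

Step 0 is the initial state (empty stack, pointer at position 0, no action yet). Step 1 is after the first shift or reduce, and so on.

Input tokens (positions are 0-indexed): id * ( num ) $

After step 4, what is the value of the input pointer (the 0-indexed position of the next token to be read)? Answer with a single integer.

Step 1: shift id. Stack=[id] ptr=1 lookahead=* remaining=[* ( num ) $]
Step 2: reduce F->id. Stack=[F] ptr=1 lookahead=* remaining=[* ( num ) $]
Step 3: reduce T->F. Stack=[T] ptr=1 lookahead=* remaining=[* ( num ) $]
Step 4: shift *. Stack=[T *] ptr=2 lookahead=( remaining=[( num ) $]

Answer: 2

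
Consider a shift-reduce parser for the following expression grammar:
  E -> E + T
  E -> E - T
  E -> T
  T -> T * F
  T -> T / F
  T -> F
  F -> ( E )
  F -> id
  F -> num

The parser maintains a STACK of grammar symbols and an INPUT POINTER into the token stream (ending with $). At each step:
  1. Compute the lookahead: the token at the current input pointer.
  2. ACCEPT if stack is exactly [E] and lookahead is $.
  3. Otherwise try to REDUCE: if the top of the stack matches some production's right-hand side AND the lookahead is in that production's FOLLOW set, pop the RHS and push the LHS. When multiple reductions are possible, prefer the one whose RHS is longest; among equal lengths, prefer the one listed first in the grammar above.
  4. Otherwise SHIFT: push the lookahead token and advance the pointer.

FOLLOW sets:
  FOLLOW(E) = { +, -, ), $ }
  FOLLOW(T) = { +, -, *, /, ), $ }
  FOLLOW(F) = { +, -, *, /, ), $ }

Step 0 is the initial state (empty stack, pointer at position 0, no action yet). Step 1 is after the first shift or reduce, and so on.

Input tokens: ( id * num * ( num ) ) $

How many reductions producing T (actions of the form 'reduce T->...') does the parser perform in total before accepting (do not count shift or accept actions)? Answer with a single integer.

Step 1: shift (. Stack=[(] ptr=1 lookahead=id remaining=[id * num * ( num ) ) $]
Step 2: shift id. Stack=[( id] ptr=2 lookahead=* remaining=[* num * ( num ) ) $]
Step 3: reduce F->id. Stack=[( F] ptr=2 lookahead=* remaining=[* num * ( num ) ) $]
Step 4: reduce T->F. Stack=[( T] ptr=2 lookahead=* remaining=[* num * ( num ) ) $]
Step 5: shift *. Stack=[( T *] ptr=3 lookahead=num remaining=[num * ( num ) ) $]
Step 6: shift num. Stack=[( T * num] ptr=4 lookahead=* remaining=[* ( num ) ) $]
Step 7: reduce F->num. Stack=[( T * F] ptr=4 lookahead=* remaining=[* ( num ) ) $]
Step 8: reduce T->T * F. Stack=[( T] ptr=4 lookahead=* remaining=[* ( num ) ) $]
Step 9: shift *. Stack=[( T *] ptr=5 lookahead=( remaining=[( num ) ) $]
Step 10: shift (. Stack=[( T * (] ptr=6 lookahead=num remaining=[num ) ) $]
Step 11: shift num. Stack=[( T * ( num] ptr=7 lookahead=) remaining=[) ) $]
Step 12: reduce F->num. Stack=[( T * ( F] ptr=7 lookahead=) remaining=[) ) $]
Step 13: reduce T->F. Stack=[( T * ( T] ptr=7 lookahead=) remaining=[) ) $]
Step 14: reduce E->T. Stack=[( T * ( E] ptr=7 lookahead=) remaining=[) ) $]
Step 15: shift ). Stack=[( T * ( E )] ptr=8 lookahead=) remaining=[) $]
Step 16: reduce F->( E ). Stack=[( T * F] ptr=8 lookahead=) remaining=[) $]
Step 17: reduce T->T * F. Stack=[( T] ptr=8 lookahead=) remaining=[) $]
Step 18: reduce E->T. Stack=[( E] ptr=8 lookahead=) remaining=[) $]
Step 19: shift ). Stack=[( E )] ptr=9 lookahead=$ remaining=[$]
Step 20: reduce F->( E ). Stack=[F] ptr=9 lookahead=$ remaining=[$]
Step 21: reduce T->F. Stack=[T] ptr=9 lookahead=$ remaining=[$]
Step 22: reduce E->T. Stack=[E] ptr=9 lookahead=$ remaining=[$]
Step 23: accept. Stack=[E] ptr=9 lookahead=$ remaining=[$]

Answer: 5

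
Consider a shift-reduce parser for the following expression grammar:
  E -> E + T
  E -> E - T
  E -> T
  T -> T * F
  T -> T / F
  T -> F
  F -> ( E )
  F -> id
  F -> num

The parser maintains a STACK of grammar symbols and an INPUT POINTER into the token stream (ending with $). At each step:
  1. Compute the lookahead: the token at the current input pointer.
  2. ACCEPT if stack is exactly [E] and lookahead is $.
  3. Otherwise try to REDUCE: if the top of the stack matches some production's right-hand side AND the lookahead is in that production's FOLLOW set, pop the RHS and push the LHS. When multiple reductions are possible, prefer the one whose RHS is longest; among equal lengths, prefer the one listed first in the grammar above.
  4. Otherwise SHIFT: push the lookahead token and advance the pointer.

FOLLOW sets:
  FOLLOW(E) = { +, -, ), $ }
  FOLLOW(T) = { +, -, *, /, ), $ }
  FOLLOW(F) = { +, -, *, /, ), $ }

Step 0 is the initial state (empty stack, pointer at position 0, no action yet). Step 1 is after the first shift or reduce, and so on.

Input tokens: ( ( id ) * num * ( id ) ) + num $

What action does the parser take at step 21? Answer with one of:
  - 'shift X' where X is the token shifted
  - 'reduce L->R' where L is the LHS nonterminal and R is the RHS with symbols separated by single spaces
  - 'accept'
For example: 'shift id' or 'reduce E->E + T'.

Answer: reduce F->( E )

Derivation:
Step 1: shift (. Stack=[(] ptr=1 lookahead=( remaining=[( id ) * num * ( id ) ) + num $]
Step 2: shift (. Stack=[( (] ptr=2 lookahead=id remaining=[id ) * num * ( id ) ) + num $]
Step 3: shift id. Stack=[( ( id] ptr=3 lookahead=) remaining=[) * num * ( id ) ) + num $]
Step 4: reduce F->id. Stack=[( ( F] ptr=3 lookahead=) remaining=[) * num * ( id ) ) + num $]
Step 5: reduce T->F. Stack=[( ( T] ptr=3 lookahead=) remaining=[) * num * ( id ) ) + num $]
Step 6: reduce E->T. Stack=[( ( E] ptr=3 lookahead=) remaining=[) * num * ( id ) ) + num $]
Step 7: shift ). Stack=[( ( E )] ptr=4 lookahead=* remaining=[* num * ( id ) ) + num $]
Step 8: reduce F->( E ). Stack=[( F] ptr=4 lookahead=* remaining=[* num * ( id ) ) + num $]
Step 9: reduce T->F. Stack=[( T] ptr=4 lookahead=* remaining=[* num * ( id ) ) + num $]
Step 10: shift *. Stack=[( T *] ptr=5 lookahead=num remaining=[num * ( id ) ) + num $]
Step 11: shift num. Stack=[( T * num] ptr=6 lookahead=* remaining=[* ( id ) ) + num $]
Step 12: reduce F->num. Stack=[( T * F] ptr=6 lookahead=* remaining=[* ( id ) ) + num $]
Step 13: reduce T->T * F. Stack=[( T] ptr=6 lookahead=* remaining=[* ( id ) ) + num $]
Step 14: shift *. Stack=[( T *] ptr=7 lookahead=( remaining=[( id ) ) + num $]
Step 15: shift (. Stack=[( T * (] ptr=8 lookahead=id remaining=[id ) ) + num $]
Step 16: shift id. Stack=[( T * ( id] ptr=9 lookahead=) remaining=[) ) + num $]
Step 17: reduce F->id. Stack=[( T * ( F] ptr=9 lookahead=) remaining=[) ) + num $]
Step 18: reduce T->F. Stack=[( T * ( T] ptr=9 lookahead=) remaining=[) ) + num $]
Step 19: reduce E->T. Stack=[( T * ( E] ptr=9 lookahead=) remaining=[) ) + num $]
Step 20: shift ). Stack=[( T * ( E )] ptr=10 lookahead=) remaining=[) + num $]
Step 21: reduce F->( E ). Stack=[( T * F] ptr=10 lookahead=) remaining=[) + num $]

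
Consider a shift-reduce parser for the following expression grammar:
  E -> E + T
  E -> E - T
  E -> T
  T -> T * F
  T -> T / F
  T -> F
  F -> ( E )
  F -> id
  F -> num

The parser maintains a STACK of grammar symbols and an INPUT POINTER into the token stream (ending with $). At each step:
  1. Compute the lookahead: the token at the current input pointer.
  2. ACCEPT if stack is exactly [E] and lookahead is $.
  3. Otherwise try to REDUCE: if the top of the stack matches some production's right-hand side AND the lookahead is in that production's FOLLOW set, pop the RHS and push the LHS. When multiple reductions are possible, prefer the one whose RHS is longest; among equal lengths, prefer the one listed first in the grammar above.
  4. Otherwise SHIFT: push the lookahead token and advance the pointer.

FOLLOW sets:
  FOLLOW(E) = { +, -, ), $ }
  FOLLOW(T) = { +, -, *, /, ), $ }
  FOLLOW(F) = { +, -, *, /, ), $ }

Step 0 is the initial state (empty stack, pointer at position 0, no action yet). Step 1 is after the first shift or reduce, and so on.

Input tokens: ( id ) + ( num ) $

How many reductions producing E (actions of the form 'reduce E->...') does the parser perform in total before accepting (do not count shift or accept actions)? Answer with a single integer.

Step 1: shift (. Stack=[(] ptr=1 lookahead=id remaining=[id ) + ( num ) $]
Step 2: shift id. Stack=[( id] ptr=2 lookahead=) remaining=[) + ( num ) $]
Step 3: reduce F->id. Stack=[( F] ptr=2 lookahead=) remaining=[) + ( num ) $]
Step 4: reduce T->F. Stack=[( T] ptr=2 lookahead=) remaining=[) + ( num ) $]
Step 5: reduce E->T. Stack=[( E] ptr=2 lookahead=) remaining=[) + ( num ) $]
Step 6: shift ). Stack=[( E )] ptr=3 lookahead=+ remaining=[+ ( num ) $]
Step 7: reduce F->( E ). Stack=[F] ptr=3 lookahead=+ remaining=[+ ( num ) $]
Step 8: reduce T->F. Stack=[T] ptr=3 lookahead=+ remaining=[+ ( num ) $]
Step 9: reduce E->T. Stack=[E] ptr=3 lookahead=+ remaining=[+ ( num ) $]
Step 10: shift +. Stack=[E +] ptr=4 lookahead=( remaining=[( num ) $]
Step 11: shift (. Stack=[E + (] ptr=5 lookahead=num remaining=[num ) $]
Step 12: shift num. Stack=[E + ( num] ptr=6 lookahead=) remaining=[) $]
Step 13: reduce F->num. Stack=[E + ( F] ptr=6 lookahead=) remaining=[) $]
Step 14: reduce T->F. Stack=[E + ( T] ptr=6 lookahead=) remaining=[) $]
Step 15: reduce E->T. Stack=[E + ( E] ptr=6 lookahead=) remaining=[) $]
Step 16: shift ). Stack=[E + ( E )] ptr=7 lookahead=$ remaining=[$]
Step 17: reduce F->( E ). Stack=[E + F] ptr=7 lookahead=$ remaining=[$]
Step 18: reduce T->F. Stack=[E + T] ptr=7 lookahead=$ remaining=[$]
Step 19: reduce E->E + T. Stack=[E] ptr=7 lookahead=$ remaining=[$]
Step 20: accept. Stack=[E] ptr=7 lookahead=$ remaining=[$]

Answer: 4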